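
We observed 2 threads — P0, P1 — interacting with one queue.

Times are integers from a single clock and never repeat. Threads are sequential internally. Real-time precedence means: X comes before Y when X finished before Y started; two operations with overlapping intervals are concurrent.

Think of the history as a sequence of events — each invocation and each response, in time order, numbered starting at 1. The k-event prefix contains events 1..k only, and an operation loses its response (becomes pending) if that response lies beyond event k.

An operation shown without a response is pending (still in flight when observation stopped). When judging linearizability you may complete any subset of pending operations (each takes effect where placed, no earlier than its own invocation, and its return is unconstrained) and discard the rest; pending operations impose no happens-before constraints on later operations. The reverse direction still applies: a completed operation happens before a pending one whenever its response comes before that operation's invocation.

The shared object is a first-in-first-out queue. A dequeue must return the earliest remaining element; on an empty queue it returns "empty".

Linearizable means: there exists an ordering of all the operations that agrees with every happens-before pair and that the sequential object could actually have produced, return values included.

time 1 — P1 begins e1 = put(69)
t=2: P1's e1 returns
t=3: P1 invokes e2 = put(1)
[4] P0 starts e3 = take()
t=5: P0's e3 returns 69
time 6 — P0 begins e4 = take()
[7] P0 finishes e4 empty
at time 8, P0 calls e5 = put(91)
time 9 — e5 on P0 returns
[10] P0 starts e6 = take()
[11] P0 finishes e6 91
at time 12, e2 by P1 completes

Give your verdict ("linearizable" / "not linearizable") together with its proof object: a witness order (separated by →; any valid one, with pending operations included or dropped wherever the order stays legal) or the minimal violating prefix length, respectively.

linearizable — witness: e1 → e3 → e4 → e5 → e2 → e6

1. e1 put(69), leaving queue <69>
2. e3 take() → 69, leaving queue <>
3. e4 take() → empty, leaving queue <>
4. e5 put(91), leaving queue <91>
5. e2 put(1), leaving queue <91,1>
6. e6 take() → 91, leaving queue <1>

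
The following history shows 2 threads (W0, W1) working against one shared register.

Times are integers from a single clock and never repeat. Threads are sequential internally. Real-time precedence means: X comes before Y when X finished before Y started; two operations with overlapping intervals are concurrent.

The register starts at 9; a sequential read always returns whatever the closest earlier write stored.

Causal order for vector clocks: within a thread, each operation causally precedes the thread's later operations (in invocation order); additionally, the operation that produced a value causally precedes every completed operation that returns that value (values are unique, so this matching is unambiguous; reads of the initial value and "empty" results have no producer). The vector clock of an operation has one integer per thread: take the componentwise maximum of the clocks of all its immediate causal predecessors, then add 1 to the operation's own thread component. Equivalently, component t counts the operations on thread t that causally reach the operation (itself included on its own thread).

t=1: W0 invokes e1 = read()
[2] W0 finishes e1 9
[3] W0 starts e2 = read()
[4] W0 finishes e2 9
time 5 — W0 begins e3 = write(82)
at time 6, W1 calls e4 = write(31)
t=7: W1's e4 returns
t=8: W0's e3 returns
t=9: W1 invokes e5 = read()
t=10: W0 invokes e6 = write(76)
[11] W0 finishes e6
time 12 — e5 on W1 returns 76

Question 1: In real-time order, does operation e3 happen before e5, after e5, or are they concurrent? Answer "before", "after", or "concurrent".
Answer: before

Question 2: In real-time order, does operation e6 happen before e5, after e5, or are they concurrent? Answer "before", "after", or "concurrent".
Answer: concurrent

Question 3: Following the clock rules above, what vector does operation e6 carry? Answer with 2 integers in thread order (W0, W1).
Answer: (4, 0)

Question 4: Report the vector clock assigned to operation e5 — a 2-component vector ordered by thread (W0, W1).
Answer: (4, 2)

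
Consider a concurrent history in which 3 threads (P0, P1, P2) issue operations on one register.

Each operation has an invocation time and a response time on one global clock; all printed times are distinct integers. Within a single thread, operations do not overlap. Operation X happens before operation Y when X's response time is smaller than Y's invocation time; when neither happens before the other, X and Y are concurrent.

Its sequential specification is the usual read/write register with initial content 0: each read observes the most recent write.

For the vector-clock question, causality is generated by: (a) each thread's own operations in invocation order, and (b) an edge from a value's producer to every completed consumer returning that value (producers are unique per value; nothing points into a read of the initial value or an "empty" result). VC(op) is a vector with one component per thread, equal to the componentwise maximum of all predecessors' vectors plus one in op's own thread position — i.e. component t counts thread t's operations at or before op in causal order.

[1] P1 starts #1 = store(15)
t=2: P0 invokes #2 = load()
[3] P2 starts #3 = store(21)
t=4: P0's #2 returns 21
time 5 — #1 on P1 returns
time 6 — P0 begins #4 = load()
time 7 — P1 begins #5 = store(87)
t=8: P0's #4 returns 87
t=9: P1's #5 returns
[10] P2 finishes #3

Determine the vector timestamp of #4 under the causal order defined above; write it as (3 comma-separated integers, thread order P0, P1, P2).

(2, 2, 1)

invoked at 3, #3 has no predecessors; its own P2 bump gives (0, 0, 1)
invoked at 1, #1 has no predecessors; its own P1 bump gives (0, 1, 0)
merge at #5 (invoked 7): VC(#1)=(0, 1, 0), own-thread bump on P1 → (0, 2, 0)
merge at #2 (invoked 2): VC(#3)=(0, 0, 1), own-thread bump on P0 → (1, 0, 1)
merge at #4 (invoked 6): VC(#2)=(1, 0, 1), VC(#5)=(0, 2, 0), own-thread bump on P0 → (2, 2, 1)
target: VC(#4) = (2, 2, 1)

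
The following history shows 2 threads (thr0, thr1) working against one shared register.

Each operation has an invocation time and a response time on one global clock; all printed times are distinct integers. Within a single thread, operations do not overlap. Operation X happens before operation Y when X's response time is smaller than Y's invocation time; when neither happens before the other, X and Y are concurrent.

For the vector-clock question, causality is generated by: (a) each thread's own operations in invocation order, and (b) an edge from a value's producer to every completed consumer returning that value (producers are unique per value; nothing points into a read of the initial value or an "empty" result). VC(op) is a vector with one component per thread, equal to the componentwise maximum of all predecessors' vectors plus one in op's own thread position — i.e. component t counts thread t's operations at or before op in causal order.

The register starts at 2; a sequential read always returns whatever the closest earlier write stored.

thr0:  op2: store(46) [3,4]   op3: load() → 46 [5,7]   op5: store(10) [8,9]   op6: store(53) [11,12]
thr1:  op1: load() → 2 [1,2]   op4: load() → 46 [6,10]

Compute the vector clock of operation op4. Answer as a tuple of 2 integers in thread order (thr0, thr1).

(1, 2)

op1, invoked 1, has no incoming edges; only thr1's bump applies → (0, 1)
op2, invoked 3, has no incoming edges; only thr0's bump applies → (1, 0)
from VC(op2)=(1, 0), op3 (invoked 5) maxes components and bumps thr0 → (2, 0)
from VC(op1)=(0, 1), VC(op2)=(1, 0), op4 (invoked 6) maxes components and bumps thr1 → (1, 2)
from VC(op3)=(2, 0), op5 (invoked 8) maxes components and bumps thr0 → (3, 0)
from VC(op5)=(3, 0), op6 (invoked 11) maxes components and bumps thr0 → (4, 0)
target: VC(op4) = (1, 2)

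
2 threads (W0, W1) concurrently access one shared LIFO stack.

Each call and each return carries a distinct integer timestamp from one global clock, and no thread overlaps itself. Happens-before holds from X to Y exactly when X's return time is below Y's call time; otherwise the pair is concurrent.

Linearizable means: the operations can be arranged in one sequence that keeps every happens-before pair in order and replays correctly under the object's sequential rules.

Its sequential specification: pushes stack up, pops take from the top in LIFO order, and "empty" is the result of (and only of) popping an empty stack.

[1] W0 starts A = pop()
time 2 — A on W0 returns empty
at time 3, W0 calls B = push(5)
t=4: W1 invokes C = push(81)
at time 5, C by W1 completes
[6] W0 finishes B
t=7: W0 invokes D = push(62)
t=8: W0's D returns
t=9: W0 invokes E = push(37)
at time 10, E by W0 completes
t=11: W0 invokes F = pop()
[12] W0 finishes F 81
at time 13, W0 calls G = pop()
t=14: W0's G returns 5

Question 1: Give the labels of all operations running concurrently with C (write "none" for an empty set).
C runs from 4 to 5; window-overlapping ops are concurrent
A [1,2]: before
B [3,6]: concurrent
D [7,8]: after
E [9,10]: after
F [11,12]: after
G [13,14]: after

B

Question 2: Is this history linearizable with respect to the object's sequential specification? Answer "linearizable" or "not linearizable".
through event 11 a valid linearization exists; event 12 (F responding at time 12) ends that
2 orders of the 6 completed LIFO stack ops respect real time; none is legal
take A, B, C, D, E, F: step 6 already fails, because F pop() → 81 cannot occur there
take A, C, B, D, E, F: step 6 already fails, because F pop() → 81 cannot occur there

not linearizable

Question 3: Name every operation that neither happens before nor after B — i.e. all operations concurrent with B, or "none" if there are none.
concurrent with B ([3,6]): every op whose interval crosses 3..6
A [1,2]: before
C [4,5]: concurrent
D [7,8]: after
E [9,10]: after
F [11,12]: after
G [13,14]: after

C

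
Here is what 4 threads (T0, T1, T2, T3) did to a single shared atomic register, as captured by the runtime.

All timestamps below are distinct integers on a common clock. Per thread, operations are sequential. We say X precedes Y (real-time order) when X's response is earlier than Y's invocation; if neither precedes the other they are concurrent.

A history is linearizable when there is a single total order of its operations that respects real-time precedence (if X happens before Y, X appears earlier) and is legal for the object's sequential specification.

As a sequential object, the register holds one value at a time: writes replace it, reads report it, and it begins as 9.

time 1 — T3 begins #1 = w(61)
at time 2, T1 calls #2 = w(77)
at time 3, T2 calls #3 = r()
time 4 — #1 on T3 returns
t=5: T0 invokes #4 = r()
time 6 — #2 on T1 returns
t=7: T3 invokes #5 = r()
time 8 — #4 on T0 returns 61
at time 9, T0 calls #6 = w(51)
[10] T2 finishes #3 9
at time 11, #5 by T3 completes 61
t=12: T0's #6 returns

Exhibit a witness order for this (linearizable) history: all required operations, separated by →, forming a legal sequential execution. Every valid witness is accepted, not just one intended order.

#3 → #2 → #1 → #4 → #5 → #6

after step 1 (#3 r() → 9): value 9
after step 2 (#2 w(77)): value 77
after step 3 (#1 w(61)): value 61
after step 4 (#4 r() → 61): value 61
after step 5 (#5 r() → 61): value 61
after step 6 (#6 w(51)): value 51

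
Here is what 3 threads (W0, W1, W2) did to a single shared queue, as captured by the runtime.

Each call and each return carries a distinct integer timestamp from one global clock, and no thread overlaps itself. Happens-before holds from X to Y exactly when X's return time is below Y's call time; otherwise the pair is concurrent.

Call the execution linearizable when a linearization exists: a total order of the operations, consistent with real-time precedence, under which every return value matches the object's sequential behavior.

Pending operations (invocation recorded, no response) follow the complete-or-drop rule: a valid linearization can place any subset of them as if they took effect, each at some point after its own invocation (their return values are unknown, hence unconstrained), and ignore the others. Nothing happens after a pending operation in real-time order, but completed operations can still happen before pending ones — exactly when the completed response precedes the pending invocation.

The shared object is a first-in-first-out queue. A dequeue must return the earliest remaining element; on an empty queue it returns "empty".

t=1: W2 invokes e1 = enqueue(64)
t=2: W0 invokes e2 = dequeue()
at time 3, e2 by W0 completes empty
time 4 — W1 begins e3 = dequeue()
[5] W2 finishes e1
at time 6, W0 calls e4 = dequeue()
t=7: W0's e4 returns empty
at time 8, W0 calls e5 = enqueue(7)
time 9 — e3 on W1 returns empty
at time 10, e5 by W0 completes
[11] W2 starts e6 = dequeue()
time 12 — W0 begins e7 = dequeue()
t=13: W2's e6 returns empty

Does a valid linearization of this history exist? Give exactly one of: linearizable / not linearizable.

not linearizable

already the first 9 events (up to e3's response at time 9) admit no linearization; the first 8 still do
all 5 real-time-respecting orders fail — 4 completed queue operations, no legal replay
every completion of the 1 pending operation (e5) was checked; none linearizes
for example e1, e2, e3, e4 (pending dropped) fails at step 2: e2 dequeue() → empty is not legal there
for example e1, e2, e4, e3 (pending dropped) fails at step 2: e2 dequeue() → empty is not legal there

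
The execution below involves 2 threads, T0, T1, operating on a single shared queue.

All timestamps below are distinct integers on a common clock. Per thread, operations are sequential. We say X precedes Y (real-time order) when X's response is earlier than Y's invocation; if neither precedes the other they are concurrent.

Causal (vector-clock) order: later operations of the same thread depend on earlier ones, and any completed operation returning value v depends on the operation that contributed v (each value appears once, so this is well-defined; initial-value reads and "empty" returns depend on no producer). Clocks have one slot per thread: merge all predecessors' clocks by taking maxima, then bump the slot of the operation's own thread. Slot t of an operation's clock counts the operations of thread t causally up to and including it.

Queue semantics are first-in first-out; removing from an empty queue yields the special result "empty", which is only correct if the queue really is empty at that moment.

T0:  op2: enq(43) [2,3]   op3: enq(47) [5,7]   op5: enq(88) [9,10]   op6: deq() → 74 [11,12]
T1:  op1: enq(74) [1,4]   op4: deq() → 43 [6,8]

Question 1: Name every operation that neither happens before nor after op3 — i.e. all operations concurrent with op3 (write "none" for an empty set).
op3 spans [5,7]: anything still running between times 5 and 7 counts as concurrent
op1 [1,4]: before
op2 [2,3]: before
op4 [6,8]: concurrent
op5 [9,10]: after
op6 [11,12]: after

op4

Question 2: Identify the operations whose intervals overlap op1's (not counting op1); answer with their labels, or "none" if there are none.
op1 spans [1,4]; an op avoiding the whole window 1..4 is ordered, any other is concurrent
op2 [2,3]: concurrent
op3 [5,7]: after
op4 [6,8]: after
op5 [9,10]: after
op6 [11,12]: after

op2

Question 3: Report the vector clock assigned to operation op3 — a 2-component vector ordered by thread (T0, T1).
root op op1, invoked 1: fresh clock plus T1's own tick → (0, 1)
root op op2, invoked 2: fresh clock plus T0's own tick → (1, 0)
op3 (invocation 5): componentwise max over VC(op2)=(1, 0), +1 at T0, giving (2, 0)
op4 (invocation 6): componentwise max over VC(op1)=(0, 1), VC(op2)=(1, 0), +1 at T1, giving (1, 2)
op5 (invocation 9): componentwise max over VC(op3)=(2, 0), +1 at T0, giving (3, 0)
op6 (invocation 11): componentwise max over VC(op1)=(0, 1), VC(op5)=(3, 0), +1 at T0, giving (4, 1)
target: VC(op3) = (2, 0)

(2, 0)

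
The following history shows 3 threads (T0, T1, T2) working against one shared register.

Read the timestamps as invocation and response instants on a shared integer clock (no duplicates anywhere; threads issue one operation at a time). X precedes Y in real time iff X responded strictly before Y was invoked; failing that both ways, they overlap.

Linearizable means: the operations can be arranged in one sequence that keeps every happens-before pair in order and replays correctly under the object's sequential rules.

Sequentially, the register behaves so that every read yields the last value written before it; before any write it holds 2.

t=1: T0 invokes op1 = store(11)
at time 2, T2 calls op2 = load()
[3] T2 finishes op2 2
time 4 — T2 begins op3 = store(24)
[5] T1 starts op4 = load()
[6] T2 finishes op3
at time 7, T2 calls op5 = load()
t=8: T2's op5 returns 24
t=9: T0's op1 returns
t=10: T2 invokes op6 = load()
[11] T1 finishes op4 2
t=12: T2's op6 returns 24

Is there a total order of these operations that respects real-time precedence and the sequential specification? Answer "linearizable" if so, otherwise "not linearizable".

linearizable

a witness: op2, op4, op1, op3, op5, op6
1. op2 load() → 2, leaving value 2
2. op4 load() → 2, leaving value 2
3. op1 store(11), leaving value 11
4. op3 store(24), leaving value 24
5. op5 load() → 24, leaving value 24
6. op6 load() → 24, leaving value 24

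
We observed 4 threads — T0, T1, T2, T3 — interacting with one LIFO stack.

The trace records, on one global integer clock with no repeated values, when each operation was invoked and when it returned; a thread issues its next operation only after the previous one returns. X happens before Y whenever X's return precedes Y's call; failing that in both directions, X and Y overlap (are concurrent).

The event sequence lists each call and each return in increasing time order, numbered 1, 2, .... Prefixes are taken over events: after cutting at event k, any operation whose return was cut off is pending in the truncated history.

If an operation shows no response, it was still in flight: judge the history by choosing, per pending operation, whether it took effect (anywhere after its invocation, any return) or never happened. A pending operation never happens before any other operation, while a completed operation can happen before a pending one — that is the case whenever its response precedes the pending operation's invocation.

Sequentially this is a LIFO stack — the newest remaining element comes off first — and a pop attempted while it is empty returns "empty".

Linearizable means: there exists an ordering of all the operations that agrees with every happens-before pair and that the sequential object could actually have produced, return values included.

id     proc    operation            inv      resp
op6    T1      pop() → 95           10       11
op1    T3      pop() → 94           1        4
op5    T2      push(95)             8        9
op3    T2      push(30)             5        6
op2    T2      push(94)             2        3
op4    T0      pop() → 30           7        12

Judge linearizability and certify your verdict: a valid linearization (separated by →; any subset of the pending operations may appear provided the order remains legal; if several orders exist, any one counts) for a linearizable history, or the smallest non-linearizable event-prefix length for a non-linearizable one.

step 1: op2 push(94) — stack <94>
step 2: op1 pop() → 94 — stack <>
step 3: op3 push(30) — stack <30>
step 4: op4 pop() → 30 — stack <>
step 5: op5 push(95) — stack <95>
step 6: op6 pop() → 95 — stack <>

linearizable — witness: op2 → op1 → op3 → op4 → op5 → op6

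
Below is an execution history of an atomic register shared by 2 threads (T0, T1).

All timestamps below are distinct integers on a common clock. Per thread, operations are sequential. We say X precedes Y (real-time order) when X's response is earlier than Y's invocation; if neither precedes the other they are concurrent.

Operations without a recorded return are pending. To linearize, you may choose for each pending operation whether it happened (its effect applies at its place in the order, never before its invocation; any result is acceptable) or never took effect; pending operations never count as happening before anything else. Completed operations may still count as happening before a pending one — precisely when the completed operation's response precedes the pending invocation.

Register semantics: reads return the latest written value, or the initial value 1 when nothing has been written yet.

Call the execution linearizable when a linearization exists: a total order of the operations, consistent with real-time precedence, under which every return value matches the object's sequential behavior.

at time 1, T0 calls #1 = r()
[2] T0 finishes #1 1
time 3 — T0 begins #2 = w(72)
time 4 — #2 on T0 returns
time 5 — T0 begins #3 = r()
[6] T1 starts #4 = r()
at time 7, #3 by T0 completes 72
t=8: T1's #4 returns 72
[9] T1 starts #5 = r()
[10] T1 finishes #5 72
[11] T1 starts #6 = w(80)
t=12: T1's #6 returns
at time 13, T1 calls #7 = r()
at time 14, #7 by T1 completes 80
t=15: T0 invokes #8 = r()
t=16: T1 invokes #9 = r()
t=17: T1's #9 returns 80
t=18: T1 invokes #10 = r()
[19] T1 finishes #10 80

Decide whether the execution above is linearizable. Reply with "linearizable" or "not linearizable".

linearizable

one valid linearization: #1, #2, #3, #4, #5, #6, #7, #8, #9, #10
after step 1 (#1 r() → 1): value 1
after step 2 (#2 w(72)): value 72
after step 3 (#3 r() → 72): value 72
after step 4 (#4 r() → 72): value 72
after step 5 (#5 r() → 72): value 72
after step 6 (#6 w(80)): value 80
after step 7 (#7 r() → 80): value 80
after step 8 (#8 r() (pending, included)): value 80
after step 9 (#9 r() → 80): value 80
after step 10 (#10 r() → 80): value 80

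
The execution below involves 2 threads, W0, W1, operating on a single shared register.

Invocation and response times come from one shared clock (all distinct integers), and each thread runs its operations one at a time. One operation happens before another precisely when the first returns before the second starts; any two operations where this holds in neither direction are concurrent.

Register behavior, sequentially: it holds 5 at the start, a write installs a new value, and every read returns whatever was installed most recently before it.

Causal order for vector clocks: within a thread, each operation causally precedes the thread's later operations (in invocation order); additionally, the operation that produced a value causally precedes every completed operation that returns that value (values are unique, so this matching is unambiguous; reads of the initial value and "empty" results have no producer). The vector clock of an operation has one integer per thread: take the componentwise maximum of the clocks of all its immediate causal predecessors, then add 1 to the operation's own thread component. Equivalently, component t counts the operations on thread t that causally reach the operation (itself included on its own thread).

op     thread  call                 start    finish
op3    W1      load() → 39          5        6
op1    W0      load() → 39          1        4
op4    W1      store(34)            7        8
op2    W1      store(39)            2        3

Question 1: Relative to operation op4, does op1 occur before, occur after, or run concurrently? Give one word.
before

op1 spans [1,4], op4 spans [7,8]
resp(op1)=4 < inv(op4)=7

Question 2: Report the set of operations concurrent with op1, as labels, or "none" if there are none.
op2

op1 spans [1,4]; an op avoiding the whole window 1..4 is ordered, any other is concurrent
op2 [2,3]: concurrent
op3 [5,6]: after
op4 [7,8]: after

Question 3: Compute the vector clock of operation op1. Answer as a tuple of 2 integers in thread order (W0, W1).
(1, 1)

op2, invoked 2, has no incoming edges; only W1's bump applies → (0, 1)
VC(op3, invoked at 5): max of VC(op2)=(0, 1), then +1 on thread W1 → (0, 2)
VC(op1, invoked at 1): max of VC(op2)=(0, 1), then +1 on thread W0 → (1, 1)
VC(op4, invoked at 7): max of VC(op3)=(0, 2), then +1 on thread W1 → (0, 3)
target: VC(op1) = (1, 1)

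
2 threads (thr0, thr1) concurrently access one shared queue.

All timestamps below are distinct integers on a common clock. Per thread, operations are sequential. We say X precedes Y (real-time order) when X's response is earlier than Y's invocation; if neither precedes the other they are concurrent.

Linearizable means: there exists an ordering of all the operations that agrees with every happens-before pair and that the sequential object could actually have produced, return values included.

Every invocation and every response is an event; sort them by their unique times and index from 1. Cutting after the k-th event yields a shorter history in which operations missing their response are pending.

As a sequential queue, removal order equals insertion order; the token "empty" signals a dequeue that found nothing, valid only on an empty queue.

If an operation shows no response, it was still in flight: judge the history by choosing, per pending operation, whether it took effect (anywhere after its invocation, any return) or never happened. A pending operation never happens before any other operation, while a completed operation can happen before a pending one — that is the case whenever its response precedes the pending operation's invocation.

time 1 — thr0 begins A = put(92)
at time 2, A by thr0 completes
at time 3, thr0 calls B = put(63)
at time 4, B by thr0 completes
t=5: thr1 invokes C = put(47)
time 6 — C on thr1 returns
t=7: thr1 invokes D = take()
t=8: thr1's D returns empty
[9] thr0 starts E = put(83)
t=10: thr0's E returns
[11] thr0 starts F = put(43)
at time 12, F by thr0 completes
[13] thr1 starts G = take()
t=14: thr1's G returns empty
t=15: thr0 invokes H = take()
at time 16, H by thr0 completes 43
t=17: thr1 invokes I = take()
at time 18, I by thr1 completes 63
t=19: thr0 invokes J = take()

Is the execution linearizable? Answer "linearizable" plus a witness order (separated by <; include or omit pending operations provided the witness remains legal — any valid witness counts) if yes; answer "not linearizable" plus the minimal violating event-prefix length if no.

prefix check: 1..7 passes, 1..8 fails once D's time-8 response joins
one real-time candidate order over the 4 completed operations — the queue replay rejects it
one such order, A, B, C, D, breaks at step 4 where D take() → empty is illegal

not linearizable — minimal violating prefix: 8 events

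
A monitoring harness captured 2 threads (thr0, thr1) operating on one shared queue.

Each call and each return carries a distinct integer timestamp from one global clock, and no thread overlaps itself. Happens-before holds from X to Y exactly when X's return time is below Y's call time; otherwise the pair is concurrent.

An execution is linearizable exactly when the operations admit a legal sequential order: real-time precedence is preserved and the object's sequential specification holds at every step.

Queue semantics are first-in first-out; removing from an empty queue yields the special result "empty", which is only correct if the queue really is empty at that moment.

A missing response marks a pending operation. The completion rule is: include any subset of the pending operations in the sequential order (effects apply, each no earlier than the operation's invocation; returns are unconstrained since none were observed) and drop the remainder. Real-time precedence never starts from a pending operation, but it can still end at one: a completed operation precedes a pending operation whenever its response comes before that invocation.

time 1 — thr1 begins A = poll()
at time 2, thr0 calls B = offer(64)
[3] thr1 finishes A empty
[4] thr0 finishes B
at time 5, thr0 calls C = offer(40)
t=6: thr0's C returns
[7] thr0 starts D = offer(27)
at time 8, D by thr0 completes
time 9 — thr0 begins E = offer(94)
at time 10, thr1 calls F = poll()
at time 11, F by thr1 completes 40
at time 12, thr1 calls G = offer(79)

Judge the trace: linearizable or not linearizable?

events 1..10 are fine; event 11 — the response of F at time 11 — makes the prefix non-linearizable
2 orders of the 5 completed queue ops respect real time; none is legal
completion choices over the 1 pending operation (E) were checked; none helps
sample order A, B, C, D, F (pending dropped) stalls at step 5 — F poll() → 40 has no legal effect
sample order B, A, C, D, F (pending dropped) stalls at step 2 — A poll() → empty has no legal effect

not linearizable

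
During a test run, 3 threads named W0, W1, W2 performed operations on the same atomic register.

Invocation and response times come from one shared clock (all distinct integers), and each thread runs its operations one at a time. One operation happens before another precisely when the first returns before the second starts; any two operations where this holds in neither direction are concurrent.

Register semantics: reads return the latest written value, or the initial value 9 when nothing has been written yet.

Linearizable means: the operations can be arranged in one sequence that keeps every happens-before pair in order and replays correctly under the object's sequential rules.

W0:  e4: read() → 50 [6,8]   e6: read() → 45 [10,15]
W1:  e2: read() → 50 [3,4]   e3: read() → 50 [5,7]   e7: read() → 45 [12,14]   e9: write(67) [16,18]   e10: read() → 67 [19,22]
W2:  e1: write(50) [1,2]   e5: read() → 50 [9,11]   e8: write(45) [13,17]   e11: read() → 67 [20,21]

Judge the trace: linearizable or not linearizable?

a witness: e1, e2, e3, e4, e5, e8, e6, e7, e9, e10, e11
1. e1 write(50), leaving value 50
2. e2 read() → 50, leaving value 50
3. e3 read() → 50, leaving value 50
4. e4 read() → 50, leaving value 50
5. e5 read() → 50, leaving value 50
6. e8 write(45), leaving value 45
7. e6 read() → 45, leaving value 45
8. e7 read() → 45, leaving value 45
9. e9 write(67), leaving value 67
10. e10 read() → 67, leaving value 67
11. e11 read() → 67, leaving value 67

linearizable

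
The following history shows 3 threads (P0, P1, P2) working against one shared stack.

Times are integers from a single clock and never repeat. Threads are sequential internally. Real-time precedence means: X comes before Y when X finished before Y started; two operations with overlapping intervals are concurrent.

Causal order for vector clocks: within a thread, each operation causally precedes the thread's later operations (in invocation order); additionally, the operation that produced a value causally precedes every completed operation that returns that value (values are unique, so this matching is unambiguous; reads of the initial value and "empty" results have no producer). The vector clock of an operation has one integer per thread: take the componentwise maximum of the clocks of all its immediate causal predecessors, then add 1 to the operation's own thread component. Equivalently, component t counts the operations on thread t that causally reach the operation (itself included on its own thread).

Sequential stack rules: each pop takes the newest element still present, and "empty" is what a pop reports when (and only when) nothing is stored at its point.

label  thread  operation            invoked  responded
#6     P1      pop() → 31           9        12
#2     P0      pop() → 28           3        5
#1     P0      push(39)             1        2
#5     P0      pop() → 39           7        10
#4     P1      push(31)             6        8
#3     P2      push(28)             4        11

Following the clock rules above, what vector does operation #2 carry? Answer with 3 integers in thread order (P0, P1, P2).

root op #3, invoked 4: fresh clock plus P2's own tick → (0, 0, 1)
root op #4, invoked 6: fresh clock plus P1's own tick → (0, 1, 0)
root op #1, invoked 1: fresh clock plus P0's own tick → (1, 0, 0)
#6, invoked 9, takes VC(#4)=(0, 1, 0) under max, adds 1 for P1 → (0, 2, 0)
#2, invoked 3, takes VC(#1)=(1, 0, 0), VC(#3)=(0, 0, 1) under max, adds 1 for P0 → (2, 0, 1)
#5, invoked 7, takes VC(#1)=(1, 0, 0), VC(#2)=(2, 0, 1) under max, adds 1 for P0 → (3, 0, 1)
target: VC(#2) = (2, 0, 1)

(2, 0, 1)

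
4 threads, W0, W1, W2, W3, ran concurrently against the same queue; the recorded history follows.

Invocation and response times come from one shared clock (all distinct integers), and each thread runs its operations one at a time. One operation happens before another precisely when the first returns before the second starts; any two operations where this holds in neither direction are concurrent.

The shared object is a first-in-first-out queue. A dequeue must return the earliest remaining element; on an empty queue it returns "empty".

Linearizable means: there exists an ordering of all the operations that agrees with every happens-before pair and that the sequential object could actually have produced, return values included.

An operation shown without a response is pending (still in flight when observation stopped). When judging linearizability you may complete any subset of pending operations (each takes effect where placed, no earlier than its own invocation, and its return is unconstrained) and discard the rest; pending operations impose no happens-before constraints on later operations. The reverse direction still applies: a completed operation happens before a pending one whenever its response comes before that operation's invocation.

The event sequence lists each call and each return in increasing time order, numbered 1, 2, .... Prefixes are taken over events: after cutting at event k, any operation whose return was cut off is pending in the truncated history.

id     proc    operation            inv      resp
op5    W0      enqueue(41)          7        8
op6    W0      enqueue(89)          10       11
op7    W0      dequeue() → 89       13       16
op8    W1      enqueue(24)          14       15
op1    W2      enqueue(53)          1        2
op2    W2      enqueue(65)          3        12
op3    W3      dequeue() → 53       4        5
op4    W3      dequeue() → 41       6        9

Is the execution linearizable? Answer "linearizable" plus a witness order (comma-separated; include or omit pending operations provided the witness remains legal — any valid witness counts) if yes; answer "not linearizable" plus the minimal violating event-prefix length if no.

1. op1 enqueue(53), leaving queue <53>
2. op3 dequeue() → 53, leaving queue <>
3. op5 enqueue(41), leaving queue <41>
4. op4 dequeue() → 41, leaving queue <>
5. op6 enqueue(89), leaving queue <89>
6. op2 enqueue(65), leaving queue <89,65>
7. op7 dequeue() → 89, leaving queue <65>
8. op8 enqueue(24), leaving queue <65,24>

linearizable — witness: op1, op3, op5, op4, op6, op2, op7, op8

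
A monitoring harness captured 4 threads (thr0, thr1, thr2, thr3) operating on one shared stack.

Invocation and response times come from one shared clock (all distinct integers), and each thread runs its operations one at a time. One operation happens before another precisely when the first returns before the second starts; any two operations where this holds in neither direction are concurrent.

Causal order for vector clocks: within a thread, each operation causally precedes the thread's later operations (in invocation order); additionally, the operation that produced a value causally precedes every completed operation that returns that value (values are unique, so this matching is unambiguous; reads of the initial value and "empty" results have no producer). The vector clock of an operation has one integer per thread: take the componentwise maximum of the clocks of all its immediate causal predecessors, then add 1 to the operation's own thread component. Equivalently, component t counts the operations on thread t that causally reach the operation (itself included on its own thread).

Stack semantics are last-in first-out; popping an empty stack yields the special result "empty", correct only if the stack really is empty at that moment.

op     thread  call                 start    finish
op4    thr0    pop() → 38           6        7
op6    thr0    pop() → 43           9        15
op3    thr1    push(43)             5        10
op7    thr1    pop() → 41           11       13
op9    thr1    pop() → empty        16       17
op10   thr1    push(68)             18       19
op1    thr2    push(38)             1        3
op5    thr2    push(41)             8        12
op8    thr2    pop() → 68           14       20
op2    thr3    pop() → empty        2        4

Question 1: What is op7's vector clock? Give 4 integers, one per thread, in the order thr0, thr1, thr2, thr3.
invoked at 2, op2 has no predecessors; its own thr3 bump gives (0, 0, 0, 1)
invoked at 1, op1 has no predecessors; its own thr2 bump gives (0, 0, 1, 0)
invoked at 5, op3 has no predecessors; its own thr1 bump gives (0, 1, 0, 0)
merge at op5 (invoked 8): VC(op1)=(0, 0, 1, 0), own-thread bump on thr2 → (0, 0, 2, 0)
merge at op4 (invoked 6): VC(op1)=(0, 0, 1, 0), own-thread bump on thr0 → (1, 0, 1, 0)
merge at op7 (invoked 11): VC(op3)=(0, 1, 0, 0), VC(op5)=(0, 0, 2, 0), own-thread bump on thr1 → (0, 2, 2, 0)
merge at op6 (invoked 9): VC(op3)=(0, 1, 0, 0), VC(op4)=(1, 0, 1, 0), own-thread bump on thr0 → (2, 1, 1, 0)
merge at op9 (invoked 16): VC(op7)=(0, 2, 2, 0), own-thread bump on thr1 → (0, 3, 2, 0)
merge at op10 (invoked 18): VC(op9)=(0, 3, 2, 0), own-thread bump on thr1 → (0, 4, 2, 0)
merge at op8 (invoked 14): VC(op5)=(0, 0, 2, 0), VC(op10)=(0, 4, 2, 0), own-thread bump on thr2 → (0, 4, 3, 0)
target: VC(op7) = (0, 2, 2, 0)

(0, 2, 2, 0)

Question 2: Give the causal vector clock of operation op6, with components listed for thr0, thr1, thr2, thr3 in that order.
no predecessors for op2 (invoked 2): thr3 increments from zero → (0, 0, 0, 1)
no predecessors for op1 (invoked 1): thr2 increments from zero → (0, 0, 1, 0)
no predecessors for op3 (invoked 5): thr1 increments from zero → (0, 1, 0, 0)
op5 (invocation 8): componentwise max over VC(op1)=(0, 0, 1, 0), +1 at thr2, giving (0, 0, 2, 0)
op4 (invocation 6): componentwise max over VC(op1)=(0, 0, 1, 0), +1 at thr0, giving (1, 0, 1, 0)
op7 (invocation 11): componentwise max over VC(op3)=(0, 1, 0, 0), VC(op5)=(0, 0, 2, 0), +1 at thr1, giving (0, 2, 2, 0)
op6 (invocation 9): componentwise max over VC(op3)=(0, 1, 0, 0), VC(op4)=(1, 0, 1, 0), +1 at thr0, giving (2, 1, 1, 0)
op9 (invocation 16): componentwise max over VC(op7)=(0, 2, 2, 0), +1 at thr1, giving (0, 3, 2, 0)
op10 (invocation 18): componentwise max over VC(op9)=(0, 3, 2, 0), +1 at thr1, giving (0, 4, 2, 0)
op8 (invocation 14): componentwise max over VC(op5)=(0, 0, 2, 0), VC(op10)=(0, 4, 2, 0), +1 at thr2, giving (0, 4, 3, 0)
target: VC(op6) = (2, 1, 1, 0)

(2, 1, 1, 0)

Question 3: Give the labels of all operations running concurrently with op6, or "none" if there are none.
op6 spans [9,15]; an op avoiding the whole window 9..15 is ordered, any other is concurrent
op1 [1,3]: before
op2 [2,4]: before
op3 [5,10]: concurrent
op4 [6,7]: before
op5 [8,12]: concurrent
op7 [11,13]: concurrent
op8 [14,20]: concurrent
op9 [16,17]: after
op10 [18,19]: after

op3, op5, op7, op8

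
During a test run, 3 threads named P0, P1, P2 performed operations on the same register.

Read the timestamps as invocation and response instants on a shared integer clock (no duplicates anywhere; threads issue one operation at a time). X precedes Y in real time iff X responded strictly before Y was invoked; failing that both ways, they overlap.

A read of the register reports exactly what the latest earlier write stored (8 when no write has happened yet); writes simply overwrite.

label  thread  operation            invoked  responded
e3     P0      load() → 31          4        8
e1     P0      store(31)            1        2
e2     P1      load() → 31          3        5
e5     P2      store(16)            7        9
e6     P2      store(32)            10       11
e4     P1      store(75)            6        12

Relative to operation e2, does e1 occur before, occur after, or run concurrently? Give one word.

before

e1 spans [1,2], e2 spans [3,5]
resp(e1)=2 < inv(e2)=3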